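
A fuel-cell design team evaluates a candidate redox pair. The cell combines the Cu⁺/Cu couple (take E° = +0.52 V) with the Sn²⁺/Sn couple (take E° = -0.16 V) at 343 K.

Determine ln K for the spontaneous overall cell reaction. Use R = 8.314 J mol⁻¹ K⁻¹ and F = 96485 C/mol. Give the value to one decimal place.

46.0

Cathode: Cu⁺/Cu; anode: Sn²⁺/Sn. E°cell = (+0.52) − (-0.16) = +0.68 V, with n = 2.
ΔG° = −nFE° = −RT ln K, so ln K = nFE°/(RT) = (2)(96485)(+0.68) / ((8.314)(343)) = 46.014.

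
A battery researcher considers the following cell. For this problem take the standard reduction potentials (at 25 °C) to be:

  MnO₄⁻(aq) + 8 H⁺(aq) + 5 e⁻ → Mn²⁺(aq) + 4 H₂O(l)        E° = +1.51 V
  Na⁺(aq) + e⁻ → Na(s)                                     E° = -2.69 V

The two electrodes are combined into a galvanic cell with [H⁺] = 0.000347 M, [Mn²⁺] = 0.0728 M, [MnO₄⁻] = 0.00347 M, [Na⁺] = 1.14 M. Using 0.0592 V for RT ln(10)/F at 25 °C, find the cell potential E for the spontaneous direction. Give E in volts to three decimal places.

MnO₄⁻/Mn²⁺ is the cathode (higher E°), Na⁺/Na the anode: E°cell = +1.51 − (-2.69) = +4.20 V, n = 5.
Overall: MnO₄⁻(aq) + 8 H⁺(aq) + 5 Na(s) → Mn²⁺(aq) + 4 H₂O(l) + 5 Na⁺(aq)
Q = [Mn²⁺]·[Na⁺]^5 / ([MnO₄⁻]·[H⁺]^8); log Q = 29.284.
E = E° − (0.0592/n) log Q = +4.20 − (0.0592/5)(29.284) = +3.853 V.

+3.853 V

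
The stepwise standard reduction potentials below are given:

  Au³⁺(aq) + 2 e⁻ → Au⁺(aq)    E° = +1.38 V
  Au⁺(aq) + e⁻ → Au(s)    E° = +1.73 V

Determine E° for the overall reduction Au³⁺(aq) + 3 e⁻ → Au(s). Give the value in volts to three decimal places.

+1.497 V

Adding the free-energy changes (−nFE°) of the two steps gives −n₃FE°₃ = −n₁FE°₁ − n₂FE°₂.
E°₃ = (2×+1.38 + 1×+1.73) / 3 = (+4.490) / 3 = +1.497 V.
Simply averaging or adding the two E° values would be wrong; the electron-weighted sum is required.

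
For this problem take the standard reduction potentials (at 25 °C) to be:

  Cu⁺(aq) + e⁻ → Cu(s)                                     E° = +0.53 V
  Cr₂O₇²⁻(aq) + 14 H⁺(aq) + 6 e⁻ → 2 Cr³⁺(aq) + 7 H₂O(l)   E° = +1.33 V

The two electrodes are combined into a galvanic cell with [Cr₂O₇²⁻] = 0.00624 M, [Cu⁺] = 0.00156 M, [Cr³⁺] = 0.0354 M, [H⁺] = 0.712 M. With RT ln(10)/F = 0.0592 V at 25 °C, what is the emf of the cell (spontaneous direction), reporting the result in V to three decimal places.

Cr₂O₇²⁻/Cr³⁺ is the cathode (higher E°), Cu⁺/Cu the anode: E°cell = +1.33 − (+0.53) = +0.80 V, n = 6.
Overall: Cr₂O₇²⁻(aq) + 14 H⁺(aq) + 6 Cu(s) → 2 Cr³⁺(aq) + 7 H₂O(l) + 6 Cu⁺(aq)
Q = [Cr³⁺]^2·[Cu⁺]^6 / ([Cr₂O₇²⁻]·[H⁺]^14); log Q = -15.473.
E = E° − (0.0592/n) log Q = +0.80 − (0.0592/6)(-15.473) = +0.953 V.

+0.953 V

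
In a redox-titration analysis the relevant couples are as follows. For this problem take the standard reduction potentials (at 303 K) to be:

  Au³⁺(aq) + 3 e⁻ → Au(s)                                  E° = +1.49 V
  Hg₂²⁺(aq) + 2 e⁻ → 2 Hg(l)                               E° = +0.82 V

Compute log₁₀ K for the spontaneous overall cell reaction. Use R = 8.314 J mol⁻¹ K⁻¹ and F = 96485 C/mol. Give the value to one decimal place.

Cathode: Au³⁺/Au; anode: Hg₂²⁺/Hg. E°cell = (+1.49) − (+0.82) = +0.67 V, with n = 6.
ΔG° = −nFE° = −RT ln K, so ln K = nFE°/(RT) = (6)(96485)(+0.67) / ((8.314)(303)) = 153.969.
log₁₀ K = 153.969 / ln 10 = 66.9.

66.9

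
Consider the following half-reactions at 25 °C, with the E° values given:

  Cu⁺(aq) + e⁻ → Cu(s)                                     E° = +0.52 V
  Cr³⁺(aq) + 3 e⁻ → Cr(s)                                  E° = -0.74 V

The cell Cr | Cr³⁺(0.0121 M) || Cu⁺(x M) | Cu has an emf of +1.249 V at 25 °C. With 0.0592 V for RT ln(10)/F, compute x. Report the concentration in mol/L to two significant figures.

Cu⁺/Cu is the cathode, Cr³⁺/Cr the anode: E°cell = +1.26 V, n = 3.
Overall reaction: 3 Cu⁺(aq) + Cr(s) → 3 Cu(s) + Cr³⁺(aq); Q = [Cr³⁺]^1/[Cu⁺]^3.
From E = E° − (0.0592/n) log Q: log Q = (E° − E)·n/0.0592 = (+1.26 − (+1.249))·3/0.0592 = 0.5574.
So 3·log[Cu⁺] = 1·log(0.0121) − log Q = -1.9172 − (0.5574) = -2.4746; log[Cu⁺] = -2.4746 / 3 = -0.8249; [Cu⁺] = 10^(-0.8249) ≈ 0.15 M.

0.15 M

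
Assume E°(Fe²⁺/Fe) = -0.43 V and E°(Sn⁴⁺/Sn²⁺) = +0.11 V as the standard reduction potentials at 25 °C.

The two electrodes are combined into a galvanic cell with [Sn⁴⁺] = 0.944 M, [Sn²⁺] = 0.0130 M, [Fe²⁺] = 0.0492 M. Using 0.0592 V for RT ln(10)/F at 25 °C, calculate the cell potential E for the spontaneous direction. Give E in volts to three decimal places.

Sn⁴⁺/Sn²⁺ is the cathode (higher E°), Fe²⁺/Fe the anode: E°cell = +0.11 − (-0.43) = +0.54 V, n = 2.
Overall: Sn⁴⁺(aq) + Fe(s) → Sn²⁺(aq) + Fe²⁺(aq)
Q = [Sn²⁺]·[Fe²⁺] / ([Sn⁴⁺]); log Q = -3.169.
E = E° − (0.0592/n) log Q = +0.54 − (0.0592/2)(-3.169) = +0.634 V.

+0.634 V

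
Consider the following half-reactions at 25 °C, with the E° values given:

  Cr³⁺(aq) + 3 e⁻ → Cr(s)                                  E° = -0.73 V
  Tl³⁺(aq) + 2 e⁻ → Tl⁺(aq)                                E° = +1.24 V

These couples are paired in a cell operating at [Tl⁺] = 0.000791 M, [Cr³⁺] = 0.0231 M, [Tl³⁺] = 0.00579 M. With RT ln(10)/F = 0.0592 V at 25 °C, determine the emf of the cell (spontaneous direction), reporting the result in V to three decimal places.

+2.028 V

Tl³⁺/Tl⁺ is the cathode (higher E°), Cr³⁺/Cr the anode: E°cell = +1.24 − (-0.73) = +1.97 V, n = 6.
Overall: 3 Tl³⁺(aq) + 2 Cr(s) → 3 Tl⁺(aq) + 2 Cr³⁺(aq)
Q = [Tl⁺]^3·[Cr³⁺]^2 / ([Tl³⁺]^3); log Q = -5.866.
E = E° − (0.0592/n) log Q = +1.97 − (0.0592/6)(-5.866) = +2.028 V.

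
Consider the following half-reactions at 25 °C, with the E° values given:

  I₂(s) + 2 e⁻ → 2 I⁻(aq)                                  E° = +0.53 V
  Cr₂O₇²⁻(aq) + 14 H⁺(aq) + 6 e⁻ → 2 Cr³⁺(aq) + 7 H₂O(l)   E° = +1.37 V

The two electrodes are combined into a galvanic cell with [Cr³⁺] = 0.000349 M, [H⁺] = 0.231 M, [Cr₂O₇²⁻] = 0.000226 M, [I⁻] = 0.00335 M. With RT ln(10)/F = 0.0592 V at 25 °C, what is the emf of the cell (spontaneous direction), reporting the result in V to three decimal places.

Cr₂O₇²⁻/Cr³⁺ is the cathode (higher E°), I₂/I⁻ the anode: E°cell = +1.37 − (+0.53) = +0.84 V, n = 6.
Overall: Cr₂O₇²⁻(aq) + 14 H⁺(aq) + 6 I⁻(aq) → 2 Cr³⁺(aq) + 7 H₂O(l) + 3 I₂(s)
Q = [Cr³⁺]^2 / ([Cr₂O₇²⁻]·[H⁺]^14·[I⁻]^6); log Q = 20.491.
E = E° − (0.0592/n) log Q = +0.84 − (0.0592/6)(20.491) = +0.638 V.

+0.638 V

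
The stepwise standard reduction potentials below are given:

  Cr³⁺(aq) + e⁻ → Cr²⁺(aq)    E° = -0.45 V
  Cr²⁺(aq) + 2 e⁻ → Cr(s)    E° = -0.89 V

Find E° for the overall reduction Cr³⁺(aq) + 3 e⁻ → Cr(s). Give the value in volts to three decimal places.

-0.743 V

Standard free energies of sequential steps add: ΔG°₃ = ΔG°₁ + ΔG°₂, so n₃E°₃ = n₁E°₁ + n₂E°₂.
E°₃ = (1×-0.45 + 2×-0.89) / 3 = (-2.230) / 3 = -0.743 V.
Simply averaging or adding the two E° values would be wrong; the electron-weighted sum is required.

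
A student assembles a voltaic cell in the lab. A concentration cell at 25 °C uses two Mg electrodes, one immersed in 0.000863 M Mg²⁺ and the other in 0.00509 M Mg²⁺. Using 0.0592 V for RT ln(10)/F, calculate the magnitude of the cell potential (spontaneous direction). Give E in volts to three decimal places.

+0.023 V

For a concentration cell E°cell = 0. The 0.00509 M side is the cathode (reduction is favoured where [Mg²⁺] is higher).
With n = 2, E = −(0.0592/2) log([Mg²⁺]ₐₙ/[Mg²⁺]꜀ₐₜ) = −(0.0592/2) log(0.000863/0.00509) = −(0.0592/2)(-0.771) = +0.023 V.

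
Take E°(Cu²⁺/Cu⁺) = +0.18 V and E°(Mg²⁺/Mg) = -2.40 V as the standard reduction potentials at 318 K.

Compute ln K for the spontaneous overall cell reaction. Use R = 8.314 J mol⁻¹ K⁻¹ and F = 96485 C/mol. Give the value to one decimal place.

Cathode: Cu²⁺/Cu⁺; anode: Mg²⁺/Mg. E°cell = (+0.18) − (-2.40) = +2.58 V, with n = 2.
ΔG° = −nFE° = −RT ln K, so ln K = nFE°/(RT) = (2)(96485)(+2.58) / ((8.314)(318)) = 188.310.

188.3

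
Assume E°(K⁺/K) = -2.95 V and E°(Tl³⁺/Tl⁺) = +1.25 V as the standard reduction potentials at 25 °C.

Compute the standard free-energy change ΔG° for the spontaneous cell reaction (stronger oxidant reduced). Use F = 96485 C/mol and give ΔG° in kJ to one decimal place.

-810.5 kJ

Tl³⁺/Tl⁺ (E° = +1.25 V) is the cathode; K⁺/K (E° = -2.95 V) is the anode, so E°cell = +4.20 V.
Balancing electrons gives n = 2 (lcm of 2 and 1).
ΔG° = −nFE° = −(2)(96485)(+4.20) = -810,474 J = -810.5 kJ.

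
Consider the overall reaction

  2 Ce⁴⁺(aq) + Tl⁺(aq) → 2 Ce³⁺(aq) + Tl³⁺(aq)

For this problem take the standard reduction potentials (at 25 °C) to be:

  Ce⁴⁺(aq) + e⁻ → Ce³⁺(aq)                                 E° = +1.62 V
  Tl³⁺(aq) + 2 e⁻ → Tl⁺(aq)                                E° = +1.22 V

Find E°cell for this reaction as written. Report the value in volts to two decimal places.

+0.40 V

The Ce⁴⁺/Ce³⁺ couple has the higher reduction potential, so it is the cathode; Tl³⁺/Tl⁺ is oxidised at the anode.
E°cell = E°(cathode) − E°(anode) = (+1.62) − (+1.22) = +0.40 V.
Since E°cell > 0, the reaction is spontaneous under standard conditions.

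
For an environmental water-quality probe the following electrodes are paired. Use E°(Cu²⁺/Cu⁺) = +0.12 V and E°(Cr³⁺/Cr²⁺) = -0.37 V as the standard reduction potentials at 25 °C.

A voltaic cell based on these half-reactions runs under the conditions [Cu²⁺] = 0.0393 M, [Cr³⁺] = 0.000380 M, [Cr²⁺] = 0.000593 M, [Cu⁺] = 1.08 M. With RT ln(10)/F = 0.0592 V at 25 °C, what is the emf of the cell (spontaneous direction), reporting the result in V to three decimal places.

+0.416 V

Cu²⁺/Cu⁺ is the cathode (higher E°), Cr³⁺/Cr²⁺ the anode: E°cell = +0.12 − (-0.37) = +0.49 V, n = 1.
Overall: Cu²⁺(aq) + Cr²⁺(aq) → Cu⁺(aq) + Cr³⁺(aq)
Q = [Cu⁺]·[Cr³⁺] / ([Cu²⁺]·[Cr²⁺]); log Q = 1.246.
E = E° − (0.0592/n) log Q = +0.49 − (0.0592/1)(1.246) = +0.416 V.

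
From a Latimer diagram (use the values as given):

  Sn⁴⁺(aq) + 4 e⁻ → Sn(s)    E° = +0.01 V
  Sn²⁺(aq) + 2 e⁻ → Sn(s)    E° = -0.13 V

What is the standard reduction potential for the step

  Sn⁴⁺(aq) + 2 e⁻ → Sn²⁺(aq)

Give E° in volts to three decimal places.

Sequential free energies add, so n₃E°₃ = n₁E°₁ + n₂E°₂.
With n₃ = 4, and the known step contributing 2×(-0.13) V, the unknown satisfies 2·E° = 4×(+0.01) − 2×(-0.13) = +0.300.
E° = +0.300 / 2 = +0.150 V.

+0.150 V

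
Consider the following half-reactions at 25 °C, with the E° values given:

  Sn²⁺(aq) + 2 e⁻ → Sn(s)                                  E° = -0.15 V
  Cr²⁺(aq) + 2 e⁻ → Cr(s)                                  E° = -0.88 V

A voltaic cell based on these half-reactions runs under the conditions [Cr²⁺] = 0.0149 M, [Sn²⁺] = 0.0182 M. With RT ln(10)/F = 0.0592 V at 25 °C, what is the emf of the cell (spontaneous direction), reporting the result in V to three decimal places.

Sn²⁺/Sn is the cathode (higher E°), Cr²⁺/Cr the anode: E°cell = -0.15 − (-0.88) = +0.73 V, n = 2.
Overall: Sn²⁺(aq) + Cr(s) → Sn(s) + Cr²⁺(aq)
Q = [Cr²⁺] / ([Sn²⁺]); log Q = -0.087.
E = E° − (0.0592/n) log Q = +0.73 − (0.0592/2)(-0.087) = +0.733 V.

+0.733 V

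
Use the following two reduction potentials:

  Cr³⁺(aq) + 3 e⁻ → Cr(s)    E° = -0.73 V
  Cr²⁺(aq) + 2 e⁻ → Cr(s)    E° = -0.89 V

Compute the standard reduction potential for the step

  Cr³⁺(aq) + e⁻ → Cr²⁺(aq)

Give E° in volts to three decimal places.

Sequential free energies add, so n₃E°₃ = n₁E°₁ + n₂E°₂.
With n₃ = 3, and the known step contributing 2×(-0.89) V, the unknown satisfies 1·E° = 3×(-0.73) − 2×(-0.89) = -0.410.
E° = -0.410 / 1 = -0.410 V.

-0.410 V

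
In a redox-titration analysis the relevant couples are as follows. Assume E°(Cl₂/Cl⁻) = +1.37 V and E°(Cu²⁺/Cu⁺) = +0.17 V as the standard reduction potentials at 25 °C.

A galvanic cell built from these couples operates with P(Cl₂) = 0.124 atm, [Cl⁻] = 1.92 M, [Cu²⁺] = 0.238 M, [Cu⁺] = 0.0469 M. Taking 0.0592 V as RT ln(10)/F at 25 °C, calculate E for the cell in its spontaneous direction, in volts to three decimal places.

Cl₂/Cl⁻ is the cathode (higher E°), Cu²⁺/Cu⁺ the anode: E°cell = +1.37 − (+0.17) = +1.20 V, n = 2.
Overall: Cl₂(g) + 2 Cu⁺(aq) → 2 Cl⁻(aq) + 2 Cu²⁺(aq)
Q = [Cl⁻]^2·[Cu²⁺]^2 / (P(Cl₂)·[Cu⁺]^2); log Q = 2.884.
E = E° − (0.0592/n) log Q = +1.20 − (0.0592/2)(2.884) = +1.115 V.

+1.115 V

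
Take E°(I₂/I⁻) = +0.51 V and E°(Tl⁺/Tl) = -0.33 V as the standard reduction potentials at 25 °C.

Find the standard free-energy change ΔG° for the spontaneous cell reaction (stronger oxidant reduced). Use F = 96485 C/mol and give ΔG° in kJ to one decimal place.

I₂/I⁻ (E° = +0.51 V) is the cathode; Tl⁺/Tl (E° = -0.33 V) is the anode, so E°cell = +0.84 V.
Balancing electrons gives n = 2 (lcm of 2 and 1).
ΔG° = −nFE° = −(2)(96485)(+0.84) = -162,095 J = -162.1 kJ.

-162.1 kJ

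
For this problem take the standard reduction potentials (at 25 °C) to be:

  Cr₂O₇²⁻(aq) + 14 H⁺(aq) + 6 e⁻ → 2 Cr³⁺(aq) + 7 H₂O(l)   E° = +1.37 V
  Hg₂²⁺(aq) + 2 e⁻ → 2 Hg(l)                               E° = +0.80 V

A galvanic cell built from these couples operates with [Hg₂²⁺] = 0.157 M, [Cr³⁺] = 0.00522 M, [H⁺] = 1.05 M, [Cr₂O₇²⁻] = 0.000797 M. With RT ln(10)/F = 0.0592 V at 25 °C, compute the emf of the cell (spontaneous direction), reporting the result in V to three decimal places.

Cr₂O₇²⁻/Cr³⁺ is the cathode (higher E°), Hg₂²⁺/Hg the anode: E°cell = +1.37 − (+0.80) = +0.57 V, n = 6.
Overall: Cr₂O₇²⁻(aq) + 14 H⁺(aq) + 6 Hg(l) → 2 Cr³⁺(aq) + 7 H₂O(l) + 3 Hg₂²⁺(aq)
Q = [Cr³⁺]^2·[Hg₂²⁺]^3 / ([Cr₂O₇²⁻]·[H⁺]^14); log Q = -4.175.
E = E° − (0.0592/n) log Q = +0.57 − (0.0592/6)(-4.175) = +0.611 V.

+0.611 V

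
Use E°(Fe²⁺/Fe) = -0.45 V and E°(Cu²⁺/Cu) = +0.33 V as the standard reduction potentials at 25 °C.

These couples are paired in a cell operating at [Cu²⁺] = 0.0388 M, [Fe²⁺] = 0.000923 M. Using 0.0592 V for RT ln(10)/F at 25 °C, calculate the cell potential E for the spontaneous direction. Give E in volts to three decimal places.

Cu²⁺/Cu is the cathode (higher E°), Fe²⁺/Fe the anode: E°cell = +0.33 − (-0.45) = +0.78 V, n = 2.
Overall: Cu²⁺(aq) + Fe(s) → Cu(s) + Fe²⁺(aq)
Q = [Fe²⁺] / ([Cu²⁺]); log Q = -1.624.
E = E° − (0.0592/n) log Q = +0.78 − (0.0592/2)(-1.624) = +0.828 V.

+0.828 V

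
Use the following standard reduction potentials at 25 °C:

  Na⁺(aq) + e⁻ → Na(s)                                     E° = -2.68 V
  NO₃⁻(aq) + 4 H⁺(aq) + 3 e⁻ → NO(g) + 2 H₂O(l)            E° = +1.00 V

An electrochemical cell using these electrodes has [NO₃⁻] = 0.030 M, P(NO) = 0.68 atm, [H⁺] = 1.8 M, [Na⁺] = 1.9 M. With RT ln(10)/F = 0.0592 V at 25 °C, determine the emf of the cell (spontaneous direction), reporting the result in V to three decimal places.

NO₃⁻/NO is the cathode (higher E°), Na⁺/Na the anode: E°cell = +1.00 − (-2.68) = +3.68 V, n = 3.
Overall: NO₃⁻(aq) + 4 H⁺(aq) + 3 Na(s) → NO(g) + 2 H₂O(l) + 3 Na⁺(aq)
Q = P(NO)·[Na⁺]^3 / ([NO₃⁻]·[H⁺]^4); log Q = 1.171.
E = E° − (0.0592/n) log Q = +3.68 − (0.0592/3)(1.171) = +3.657 V.

+3.657 V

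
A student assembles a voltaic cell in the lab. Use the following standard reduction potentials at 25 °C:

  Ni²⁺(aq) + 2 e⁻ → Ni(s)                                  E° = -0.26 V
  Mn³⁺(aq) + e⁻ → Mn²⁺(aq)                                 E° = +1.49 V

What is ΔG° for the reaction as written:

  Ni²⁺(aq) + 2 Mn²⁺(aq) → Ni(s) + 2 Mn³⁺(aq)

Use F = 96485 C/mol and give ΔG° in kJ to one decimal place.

+337.7 kJ

As written, Ni²⁺/Ni is reduced (cathode) and Mn³⁺/Mn²⁺ is oxidised (anode), so E°cell = (-0.26) − (+1.49) = -1.75 V.
Balancing electrons gives n = 2.
ΔG° = −nFE° = −(2)(96485)(-1.75) = 337,698 J = +337.7 kJ.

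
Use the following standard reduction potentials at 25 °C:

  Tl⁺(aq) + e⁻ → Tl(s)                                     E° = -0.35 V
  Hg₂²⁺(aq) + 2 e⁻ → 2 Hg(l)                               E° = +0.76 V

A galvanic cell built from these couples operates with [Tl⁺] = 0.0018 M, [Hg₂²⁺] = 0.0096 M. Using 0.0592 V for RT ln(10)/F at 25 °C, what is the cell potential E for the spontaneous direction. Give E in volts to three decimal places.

Hg₂²⁺/Hg is the cathode (higher E°), Tl⁺/Tl the anode: E°cell = +0.76 − (-0.35) = +1.11 V, n = 2.
Overall: Hg₂²⁺(aq) + 2 Tl(s) → 2 Hg(l) + 2 Tl⁺(aq)
Q = [Tl⁺]^2 / ([Hg₂²⁺]); log Q = -3.472.
E = E° − (0.0592/n) log Q = +1.11 − (0.0592/2)(-3.472) = +1.213 V.

+1.213 V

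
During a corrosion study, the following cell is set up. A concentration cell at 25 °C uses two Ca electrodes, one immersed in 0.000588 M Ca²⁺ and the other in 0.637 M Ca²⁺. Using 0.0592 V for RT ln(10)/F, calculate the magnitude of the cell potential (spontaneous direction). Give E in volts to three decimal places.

For a concentration cell E°cell = 0. The 0.637 M side is the cathode (reduction is favoured where [Ca²⁺] is higher).
With n = 2, E = −(0.0592/2) log([Ca²⁺]ₐₙ/[Ca²⁺]꜀ₐₜ) = −(0.0592/2) log(0.000588/0.637) = −(0.0592/2)(-3.035) = +0.090 V.

+0.090 V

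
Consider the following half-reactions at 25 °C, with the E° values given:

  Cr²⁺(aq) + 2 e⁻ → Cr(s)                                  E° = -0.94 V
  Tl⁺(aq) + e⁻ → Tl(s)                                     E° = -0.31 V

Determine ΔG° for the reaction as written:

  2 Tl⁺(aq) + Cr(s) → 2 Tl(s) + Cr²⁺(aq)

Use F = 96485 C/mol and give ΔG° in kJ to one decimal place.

As written, Tl⁺/Tl is reduced (cathode) and Cr²⁺/Cr is oxidised (anode), so E°cell = (-0.31) − (-0.94) = +0.63 V.
Balancing electrons gives n = 2.
ΔG° = −nFE° = −(2)(96485)(+0.63) = -121,571 J = -121.6 kJ.

-121.6 kJ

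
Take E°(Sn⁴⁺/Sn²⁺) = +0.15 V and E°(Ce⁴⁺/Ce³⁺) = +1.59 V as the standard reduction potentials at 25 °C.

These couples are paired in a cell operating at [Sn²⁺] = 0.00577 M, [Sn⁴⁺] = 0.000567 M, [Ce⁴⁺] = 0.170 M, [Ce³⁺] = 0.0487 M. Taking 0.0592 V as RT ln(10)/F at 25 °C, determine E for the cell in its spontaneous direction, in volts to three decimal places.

+1.502 V

Ce⁴⁺/Ce³⁺ is the cathode (higher E°), Sn⁴⁺/Sn²⁺ the anode: E°cell = +1.59 − (+0.15) = +1.44 V, n = 2.
Overall: 2 Ce⁴⁺(aq) + Sn²⁺(aq) → 2 Ce³⁺(aq) + Sn⁴⁺(aq)
Q = [Ce³⁺]^2·[Sn⁴⁺] / ([Ce⁴⁺]^2·[Sn²⁺]); log Q = -2.093.
E = E° − (0.0592/n) log Q = +1.44 − (0.0592/2)(-2.093) = +1.502 V.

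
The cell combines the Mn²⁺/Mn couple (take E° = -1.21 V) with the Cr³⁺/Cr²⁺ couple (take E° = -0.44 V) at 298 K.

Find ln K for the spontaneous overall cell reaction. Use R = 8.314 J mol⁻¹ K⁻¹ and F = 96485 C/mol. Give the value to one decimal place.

60.0

Cathode: Cr³⁺/Cr²⁺; anode: Mn²⁺/Mn. E°cell = (-0.44) − (-1.21) = +0.77 V, with n = 2.
ΔG° = −nFE° = −RT ln K, so ln K = nFE°/(RT) = (2)(96485)(+0.77) / ((8.314)(298)) = 59.973.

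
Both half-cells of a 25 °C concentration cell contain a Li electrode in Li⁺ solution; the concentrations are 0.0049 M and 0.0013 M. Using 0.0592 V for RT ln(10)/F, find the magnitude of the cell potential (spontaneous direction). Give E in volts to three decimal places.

+0.034 V

For a concentration cell E°cell = 0. The 0.0049 M side is the cathode (reduction is favoured where [Li⁺] is higher).
With n = 1, E = −(0.0592/1) log([Li⁺]ₐₙ/[Li⁺]꜀ₐₜ) = −(0.0592/1) log(0.0013/0.0049) = −(0.0592/1)(-0.576) = +0.034 V.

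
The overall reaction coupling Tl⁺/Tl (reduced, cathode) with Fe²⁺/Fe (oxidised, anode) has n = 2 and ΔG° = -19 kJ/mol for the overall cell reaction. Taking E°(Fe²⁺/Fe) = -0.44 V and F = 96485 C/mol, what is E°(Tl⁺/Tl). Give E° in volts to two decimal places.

E°cell = −ΔG°/(nF) = −(-19×10³)/((2)(96485)) = +0.098 V.
Since Tl⁺/Tl is the cathode and Fe²⁺/Fe the anode, E°cell = E°(Tl⁺/Tl) − E°(Fe²⁺/Fe).
So E°(Tl⁺/Tl) = E°cell + E°(Fe²⁺/Fe) = +0.098 + (-0.44) = -0.34 V.

-0.34 V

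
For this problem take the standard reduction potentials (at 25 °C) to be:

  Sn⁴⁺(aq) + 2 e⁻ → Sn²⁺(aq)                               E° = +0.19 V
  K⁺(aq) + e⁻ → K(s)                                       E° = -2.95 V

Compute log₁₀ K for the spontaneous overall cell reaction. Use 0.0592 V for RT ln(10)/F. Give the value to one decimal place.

106.1

Cathode: Sn⁴⁺/Sn²⁺; anode: K⁺/K. E°cell = +3.14 V, n = 2.
log K = nE°cell / 0.0592 = (2)(+3.14) / 0.0592 = 106.1.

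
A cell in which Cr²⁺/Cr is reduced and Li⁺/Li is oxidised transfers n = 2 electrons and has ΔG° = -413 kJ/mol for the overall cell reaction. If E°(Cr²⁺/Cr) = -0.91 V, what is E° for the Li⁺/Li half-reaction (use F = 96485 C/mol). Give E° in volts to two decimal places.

-3.05 V

E°cell = −ΔG°/(nF) = −(-413×10³)/((2)(96485)) = +2.140 V.
Since Cr²⁺/Cr is the cathode and Li⁺/Li the anode, E°cell = E°(Cr²⁺/Cr) − E°(Li⁺/Li).
So E°(Li⁺/Li) = E°(Cr²⁺/Cr) − E°cell = (-0.91) − (+2.140) = -3.05 V.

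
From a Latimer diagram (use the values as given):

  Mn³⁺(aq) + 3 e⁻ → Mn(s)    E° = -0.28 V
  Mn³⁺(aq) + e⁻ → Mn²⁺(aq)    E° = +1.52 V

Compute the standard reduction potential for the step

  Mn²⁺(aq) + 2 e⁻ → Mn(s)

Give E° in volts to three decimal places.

-1.180 V

Sequential free energies add, so n₃E°₃ = n₁E°₁ + n₂E°₂.
With n₃ = 3, and the known step contributing 1×(+1.52) V, the unknown satisfies 2·E° = 3×(-0.28) − 1×(+1.52) = -2.360.
E° = -2.360 / 2 = -1.180 V.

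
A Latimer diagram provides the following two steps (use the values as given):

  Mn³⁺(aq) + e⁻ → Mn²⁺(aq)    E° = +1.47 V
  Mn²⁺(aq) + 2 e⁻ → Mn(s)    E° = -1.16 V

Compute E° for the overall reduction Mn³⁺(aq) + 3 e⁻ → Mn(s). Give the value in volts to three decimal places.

-0.283 V

Since ΔG° = −nFE° is additive over sequential reductions, n₃E°₃ = n₁E°₁ + n₂E°₂.
E°₃ = (1×+1.47 + 2×-1.16) / 3 = (-0.850) / 3 = -0.283 V.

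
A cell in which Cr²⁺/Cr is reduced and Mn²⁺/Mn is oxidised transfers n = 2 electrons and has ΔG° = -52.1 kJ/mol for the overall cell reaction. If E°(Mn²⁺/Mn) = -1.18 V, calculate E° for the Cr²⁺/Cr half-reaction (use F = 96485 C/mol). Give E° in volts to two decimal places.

-0.91 V

E°cell = −ΔG°/(nF) = −(-52.1×10³)/((2)(96485)) = +0.270 V.
Since Cr²⁺/Cr is the cathode and Mn²⁺/Mn the anode, E°cell = E°(Cr²⁺/Cr) − E°(Mn²⁺/Mn).
So E°(Cr²⁺/Cr) = E°cell + E°(Mn²⁺/Mn) = +0.270 + (-1.18) = -0.91 V.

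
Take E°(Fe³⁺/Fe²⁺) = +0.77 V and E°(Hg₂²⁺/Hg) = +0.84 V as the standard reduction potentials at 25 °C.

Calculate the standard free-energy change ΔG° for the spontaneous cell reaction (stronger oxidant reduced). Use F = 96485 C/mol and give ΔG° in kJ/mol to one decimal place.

Hg₂²⁺/Hg (E° = +0.84 V) is the cathode; Fe³⁺/Fe²⁺ (E° = +0.77 V) is the anode, so E°cell = +0.07 V.
Balancing electrons gives n = 2 (lcm of 2 and 1).
ΔG° = −nFE° = −(2)(96485)(+0.07) = -13,508 J = -13.5 kJ/mol.

-13.5 kJ/mol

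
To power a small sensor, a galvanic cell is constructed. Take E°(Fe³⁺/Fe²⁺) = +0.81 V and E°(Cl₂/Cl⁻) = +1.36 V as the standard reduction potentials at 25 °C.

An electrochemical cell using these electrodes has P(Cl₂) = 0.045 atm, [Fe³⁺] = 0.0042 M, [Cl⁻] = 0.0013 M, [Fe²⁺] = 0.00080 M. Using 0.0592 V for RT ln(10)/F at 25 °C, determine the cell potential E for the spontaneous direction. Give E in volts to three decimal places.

Cl₂/Cl⁻ is the cathode (higher E°), Fe³⁺/Fe²⁺ the anode: E°cell = +1.36 − (+0.81) = +0.55 V, n = 2.
Overall: Cl₂(g) + 2 Fe²⁺(aq) → 2 Cl⁻(aq) + 2 Fe³⁺(aq)
Q = [Cl⁻]^2·[Fe³⁺]^2 / (P(Cl₂)·[Fe²⁺]^2); log Q = -2.985.
E = E° − (0.0592/n) log Q = +0.55 − (0.0592/2)(-2.985) = +0.638 V.

+0.638 V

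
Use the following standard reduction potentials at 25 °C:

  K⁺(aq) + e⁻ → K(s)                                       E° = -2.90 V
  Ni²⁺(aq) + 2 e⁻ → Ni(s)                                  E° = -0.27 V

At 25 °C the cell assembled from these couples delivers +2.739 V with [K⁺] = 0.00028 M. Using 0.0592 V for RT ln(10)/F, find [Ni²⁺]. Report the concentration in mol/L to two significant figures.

Ni²⁺/Ni is the cathode, K⁺/K the anode: E°cell = +2.63 V, n = 2.
Overall reaction: Ni²⁺(aq) + 2 K(s) → Ni(s) + 2 K⁺(aq); Q = [K⁺]^2/[Ni²⁺]^1.
From E = E° − (0.0592/n) log Q: log Q = (E° − E)·n/0.0592 = (+2.63 − (+2.739))·2/0.0592 = -3.6824.
So 1·log[Ni²⁺] = 2·log(0.00028) − log Q = -7.1057 − (-3.6824) = -3.4233; [Ni²⁺] = 10^(-3.4233) ≈ 0.00038 M.

0.00038 M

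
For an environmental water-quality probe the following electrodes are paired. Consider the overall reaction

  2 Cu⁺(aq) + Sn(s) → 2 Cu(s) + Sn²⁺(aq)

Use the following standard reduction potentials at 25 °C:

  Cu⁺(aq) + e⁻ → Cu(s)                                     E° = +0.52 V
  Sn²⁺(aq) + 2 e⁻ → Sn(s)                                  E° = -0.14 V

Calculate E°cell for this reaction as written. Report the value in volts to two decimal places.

The Cu⁺/Cu couple has the higher reduction potential, so it is the cathode; Sn²⁺/Sn is oxidised at the anode.
E°cell = E°(cathode) − E°(anode) = (+0.52) − (-0.14) = +0.66 V.
Since E°cell > 0, the reaction is spontaneous under standard conditions.

+0.66 V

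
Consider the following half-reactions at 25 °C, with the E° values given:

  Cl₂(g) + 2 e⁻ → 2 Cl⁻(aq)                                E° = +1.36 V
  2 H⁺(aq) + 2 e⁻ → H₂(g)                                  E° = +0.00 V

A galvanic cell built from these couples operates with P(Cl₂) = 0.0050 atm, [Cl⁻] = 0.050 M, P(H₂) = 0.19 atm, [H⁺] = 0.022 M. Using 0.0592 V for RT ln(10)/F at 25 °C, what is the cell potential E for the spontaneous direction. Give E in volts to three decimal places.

+1.446 V

Cl₂/Cl⁻ is the cathode (higher E°), H⁺/H₂ the anode: E°cell = +1.36 − (+0.00) = +1.36 V, n = 2.
Overall: Cl₂(g) + H₂(g) → 2 Cl⁻(aq) + 2 H⁺(aq)
Q = [Cl⁻]^2·[H⁺]^2 / (P(Cl₂)·P(H₂)); log Q = -2.895.
E = E° − (0.0592/n) log Q = +1.36 − (0.0592/2)(-2.895) = +1.446 V.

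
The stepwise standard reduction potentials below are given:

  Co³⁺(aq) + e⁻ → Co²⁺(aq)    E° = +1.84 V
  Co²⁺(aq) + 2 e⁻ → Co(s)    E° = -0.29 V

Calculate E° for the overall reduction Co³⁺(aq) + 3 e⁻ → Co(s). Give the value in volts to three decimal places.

+0.420 V

Since ΔG° = −nFE° is additive over sequential reductions, n₃E°₃ = n₁E°₁ + n₂E°₂.
E°₃ = (1×+1.84 + 2×-0.29) / 3 = (+1.260) / 3 = +0.420 V.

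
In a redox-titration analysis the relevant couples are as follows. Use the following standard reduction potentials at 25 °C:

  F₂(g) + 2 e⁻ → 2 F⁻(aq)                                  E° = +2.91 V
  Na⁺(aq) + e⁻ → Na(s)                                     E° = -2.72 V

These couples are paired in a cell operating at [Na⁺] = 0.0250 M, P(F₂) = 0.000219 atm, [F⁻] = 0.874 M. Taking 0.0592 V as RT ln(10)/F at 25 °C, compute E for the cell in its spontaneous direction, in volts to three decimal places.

F₂/F⁻ is the cathode (higher E°), Na⁺/Na the anode: E°cell = +2.91 − (-2.72) = +5.63 V, n = 2.
Overall: F₂(g) + 2 Na(s) → 2 F⁻(aq) + 2 Na⁺(aq)
Q = [F⁻]^2·[Na⁺]^2 / (P(F₂)); log Q = 0.338.
E = E° − (0.0592/n) log Q = +5.63 − (0.0592/2)(0.338) = +5.620 V.

+5.620 V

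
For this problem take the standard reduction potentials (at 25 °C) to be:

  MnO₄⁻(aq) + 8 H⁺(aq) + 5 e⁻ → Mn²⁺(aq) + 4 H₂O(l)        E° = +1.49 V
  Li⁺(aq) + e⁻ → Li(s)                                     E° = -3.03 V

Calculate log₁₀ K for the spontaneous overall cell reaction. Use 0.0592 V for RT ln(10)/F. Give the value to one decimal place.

Cathode: MnO₄⁻/Mn²⁺; anode: Li⁺/Li. E°cell = +4.52 V, n = 5.
log K = nE°cell / 0.0592 = (5)(+4.52) / 0.0592 = 381.8.

381.8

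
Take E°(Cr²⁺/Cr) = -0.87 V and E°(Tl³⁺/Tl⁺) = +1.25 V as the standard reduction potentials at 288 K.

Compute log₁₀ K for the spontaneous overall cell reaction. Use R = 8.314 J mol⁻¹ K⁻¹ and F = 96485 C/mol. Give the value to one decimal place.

Cathode: Tl³⁺/Tl⁺; anode: Cr²⁺/Cr. E°cell = (+1.25) − (-0.87) = +2.12 V, with n = 2.
ΔG° = −nFE° = −RT ln K, so ln K = nFE°/(RT) = (2)(96485)(+2.12) / ((8.314)(288)) = 170.853.
log₁₀ K = 170.853 / ln 10 = 74.2.

74.2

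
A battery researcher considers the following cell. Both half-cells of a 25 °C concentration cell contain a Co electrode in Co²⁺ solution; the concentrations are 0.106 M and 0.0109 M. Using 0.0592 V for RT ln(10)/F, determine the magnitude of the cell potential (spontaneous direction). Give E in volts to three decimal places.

+0.029 V

For a concentration cell E°cell = 0. The 0.106 M side is the cathode (reduction is favoured where [Co²⁺] is higher).
With n = 2, E = −(0.0592/2) log([Co²⁺]ₐₙ/[Co²⁺]꜀ₐₜ) = −(0.0592/2) log(0.0109/0.106) = −(0.0592/2)(-0.988) = +0.029 V.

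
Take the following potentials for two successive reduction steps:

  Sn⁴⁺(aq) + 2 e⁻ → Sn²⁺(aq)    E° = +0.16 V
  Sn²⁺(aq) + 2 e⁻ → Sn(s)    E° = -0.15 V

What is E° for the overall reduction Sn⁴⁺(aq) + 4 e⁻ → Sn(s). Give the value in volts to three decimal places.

Adding the free-energy changes (−nFE°) of the two steps gives −n₃FE°₃ = −n₁FE°₁ − n₂FE°₂.
E°₃ = (2×+0.16 + 2×-0.15) / 4 = (+0.020) / 4 = +0.005 V.

+0.005 V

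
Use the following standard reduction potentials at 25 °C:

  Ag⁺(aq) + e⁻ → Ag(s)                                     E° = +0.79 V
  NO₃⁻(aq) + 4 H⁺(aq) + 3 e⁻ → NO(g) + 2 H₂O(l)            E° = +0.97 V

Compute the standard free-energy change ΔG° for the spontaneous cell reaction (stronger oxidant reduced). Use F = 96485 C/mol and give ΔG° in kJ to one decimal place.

-52.1 kJ

NO₃⁻/NO (E° = +0.97 V) is the cathode; Ag⁺/Ag (E° = +0.79 V) is the anode, so E°cell = +0.18 V.
Balancing electrons gives n = 3 (lcm of 3 and 1).
ΔG° = −nFE° = −(3)(96485)(+0.18) = -52,102 J = -52.1 kJ.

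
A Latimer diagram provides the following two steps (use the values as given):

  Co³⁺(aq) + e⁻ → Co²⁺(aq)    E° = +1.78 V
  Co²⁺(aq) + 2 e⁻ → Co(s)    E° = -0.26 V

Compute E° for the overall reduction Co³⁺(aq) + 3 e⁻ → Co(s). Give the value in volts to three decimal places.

+0.420 V

Adding the free-energy changes (−nFE°) of the two steps gives −n₃FE°₃ = −n₁FE°₁ − n₂FE°₂.
E°₃ = (1×+1.78 + 2×-0.26) / 3 = (+1.260) / 3 = +0.420 V.
E° values themselves are not directly additive — weighting by electron count is essential.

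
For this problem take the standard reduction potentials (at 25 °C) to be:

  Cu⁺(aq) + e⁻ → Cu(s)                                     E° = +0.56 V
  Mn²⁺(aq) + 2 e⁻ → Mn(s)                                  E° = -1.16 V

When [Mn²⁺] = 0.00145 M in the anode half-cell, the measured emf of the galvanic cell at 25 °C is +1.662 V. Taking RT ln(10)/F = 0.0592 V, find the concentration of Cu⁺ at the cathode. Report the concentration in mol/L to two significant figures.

Cu⁺/Cu is the cathode, Mn²⁺/Mn the anode: E°cell = +1.72 V, n = 2.
Overall reaction: 2 Cu⁺(aq) + Mn(s) → 2 Cu(s) + Mn²⁺(aq); Q = [Mn²⁺]^1/[Cu⁺]^2.
From E = E° − (0.0592/n) log Q: log Q = (E° − E)·n/0.0592 = (+1.72 − (+1.662))·2/0.0592 = 1.9595.
So 2·log[Cu⁺] = 1·log(0.00145) − log Q = -2.8386 − (1.9595) = -4.7981; log[Cu⁺] = -4.7981 / 2 = -2.3990; [Cu⁺] = 10^(-2.3990) ≈ 0.0040 M.

0.0040 M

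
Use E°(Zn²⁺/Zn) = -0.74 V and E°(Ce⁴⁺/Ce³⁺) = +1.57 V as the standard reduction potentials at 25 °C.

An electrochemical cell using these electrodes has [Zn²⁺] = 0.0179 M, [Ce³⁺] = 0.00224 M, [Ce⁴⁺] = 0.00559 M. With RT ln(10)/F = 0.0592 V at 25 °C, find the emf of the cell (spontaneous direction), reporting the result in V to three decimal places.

Ce⁴⁺/Ce³⁺ is the cathode (higher E°), Zn²⁺/Zn the anode: E°cell = +1.57 − (-0.74) = +2.31 V, n = 2.
Overall: 2 Ce⁴⁺(aq) + Zn(s) → 2 Ce³⁺(aq) + Zn²⁺(aq)
Q = [Ce³⁺]^2·[Zn²⁺] / ([Ce⁴⁺]^2); log Q = -2.541.
E = E° − (0.0592/n) log Q = +2.31 − (0.0592/2)(-2.541) = +2.385 V.

+2.385 V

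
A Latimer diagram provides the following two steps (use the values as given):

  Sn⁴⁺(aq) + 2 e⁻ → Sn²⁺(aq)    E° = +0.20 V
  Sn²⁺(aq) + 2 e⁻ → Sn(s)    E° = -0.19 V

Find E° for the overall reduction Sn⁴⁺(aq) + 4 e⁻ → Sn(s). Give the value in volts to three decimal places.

+0.005 V

Standard free energies of sequential steps add: ΔG°₃ = ΔG°₁ + ΔG°₂, so n₃E°₃ = n₁E°₁ + n₂E°₂.
E°₃ = (2×+0.20 + 2×-0.19) / 4 = (+0.020) / 4 = +0.005 V.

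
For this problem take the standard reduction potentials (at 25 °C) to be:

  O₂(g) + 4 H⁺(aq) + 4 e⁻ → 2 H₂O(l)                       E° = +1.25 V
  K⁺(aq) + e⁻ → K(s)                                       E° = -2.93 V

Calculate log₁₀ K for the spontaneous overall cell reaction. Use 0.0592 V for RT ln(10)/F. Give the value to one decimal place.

282.4

Cathode: O₂/H₂O; anode: K⁺/K. E°cell = +4.18 V, n = 4.
log K = nE°cell / 0.0592 = (4)(+4.18) / 0.0592 = 282.4.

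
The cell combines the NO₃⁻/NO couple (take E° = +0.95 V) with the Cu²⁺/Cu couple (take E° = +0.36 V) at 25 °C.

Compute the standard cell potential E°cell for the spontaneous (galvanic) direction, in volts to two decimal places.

The NO₃⁻/NO couple has the higher reduction potential, so it is the cathode; Cu²⁺/Cu is oxidised at the anode.
E°cell = E°(cathode) − E°(anode) = (+0.95) − (+0.36) = +0.59 V.
Since E°cell > 0, the reaction is spontaneous under standard conditions.

+0.59 V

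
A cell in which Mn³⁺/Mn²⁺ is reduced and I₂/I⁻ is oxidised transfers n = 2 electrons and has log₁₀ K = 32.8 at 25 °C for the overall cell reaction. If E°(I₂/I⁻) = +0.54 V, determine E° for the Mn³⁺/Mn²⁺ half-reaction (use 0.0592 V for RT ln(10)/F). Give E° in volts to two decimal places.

E°cell = (0.0592/n)·log K = (0.0592/2)(32.8) = +0.971 V.
Since Mn³⁺/Mn²⁺ is the cathode and I₂/I⁻ the anode, E°cell = E°(Mn³⁺/Mn²⁺) − E°(I₂/I⁻).
So E°(Mn³⁺/Mn²⁺) = E°cell + E°(I₂/I⁻) = +0.971 + (+0.54) = +1.51 V.

+1.51 V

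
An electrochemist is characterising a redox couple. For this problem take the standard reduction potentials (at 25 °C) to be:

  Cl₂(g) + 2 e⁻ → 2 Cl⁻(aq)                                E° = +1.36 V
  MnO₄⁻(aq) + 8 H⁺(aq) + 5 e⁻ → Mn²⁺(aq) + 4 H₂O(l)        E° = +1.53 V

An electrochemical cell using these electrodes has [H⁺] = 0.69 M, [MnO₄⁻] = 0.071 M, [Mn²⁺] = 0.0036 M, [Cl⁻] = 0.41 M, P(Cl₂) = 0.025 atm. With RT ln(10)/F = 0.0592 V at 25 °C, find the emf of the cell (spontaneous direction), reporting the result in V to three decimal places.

+0.195 V

MnO₄⁻/Mn²⁺ is the cathode (higher E°), Cl₂/Cl⁻ the anode: E°cell = +1.53 − (+1.36) = +0.17 V, n = 10.
Overall: 2 MnO₄⁻(aq) + 16 H⁺(aq) + 10 Cl⁻(aq) → 2 Mn²⁺(aq) + 8 H₂O(l) + 5 Cl₂(g)
Q = [Mn²⁺]^2·P(Cl₂)^5 / ([MnO₄⁻]^2·[H⁺]^16·[Cl⁻]^10); log Q = -4.150.
E = E° − (0.0592/n) log Q = +0.17 − (0.0592/10)(-4.150) = +0.195 V.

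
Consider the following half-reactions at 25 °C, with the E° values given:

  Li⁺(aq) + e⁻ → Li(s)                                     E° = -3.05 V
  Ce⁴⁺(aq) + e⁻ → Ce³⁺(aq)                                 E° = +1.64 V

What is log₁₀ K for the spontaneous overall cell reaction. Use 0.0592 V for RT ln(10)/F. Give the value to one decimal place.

79.2

Cathode: Ce⁴⁺/Ce³⁺; anode: Li⁺/Li. E°cell = +4.69 V, n = 1.
log K = nE°cell / 0.0592 = (1)(+4.69) / 0.0592 = 79.2.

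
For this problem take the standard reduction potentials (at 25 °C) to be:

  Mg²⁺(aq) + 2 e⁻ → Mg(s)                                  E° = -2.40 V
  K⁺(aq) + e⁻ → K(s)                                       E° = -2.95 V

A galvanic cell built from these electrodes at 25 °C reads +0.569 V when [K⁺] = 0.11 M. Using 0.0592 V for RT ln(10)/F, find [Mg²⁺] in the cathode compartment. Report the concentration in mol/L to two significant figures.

0.053 M

Mg²⁺/Mg is the cathode, K⁺/K the anode: E°cell = +0.55 V, n = 2.
Overall reaction: Mg²⁺(aq) + 2 K(s) → Mg(s) + 2 K⁺(aq); Q = [K⁺]^2/[Mg²⁺]^1.
From E = E° − (0.0592/n) log Q: log Q = (E° − E)·n/0.0592 = (+0.55 − (+0.569))·2/0.0592 = -0.6419.
So 1·log[Mg²⁺] = 2·log(0.11) − log Q = -1.9172 − (-0.6419) = -1.2753; [Mg²⁺] = 10^(-1.2753) ≈ 0.053 M.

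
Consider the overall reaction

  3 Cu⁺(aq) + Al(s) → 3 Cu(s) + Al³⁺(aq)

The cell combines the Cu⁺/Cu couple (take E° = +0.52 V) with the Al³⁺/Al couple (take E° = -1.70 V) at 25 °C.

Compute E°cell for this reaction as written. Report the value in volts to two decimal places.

+2.22 V

The Cu⁺/Cu couple has the higher reduction potential, so it is the cathode; Al³⁺/Al is oxidised at the anode.
E°cell = E°(cathode) − E°(anode) = (+0.52) − (-1.70) = +2.22 V.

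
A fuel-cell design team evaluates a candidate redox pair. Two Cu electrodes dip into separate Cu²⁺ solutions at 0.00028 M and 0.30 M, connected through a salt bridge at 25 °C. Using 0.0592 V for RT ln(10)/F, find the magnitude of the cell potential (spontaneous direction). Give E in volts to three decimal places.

For a concentration cell E°cell = 0. The 0.30 M side is the cathode (reduction is favoured where [Cu²⁺] is higher).
With n = 2, E = −(0.0592/2) log([Cu²⁺]ₐₙ/[Cu²⁺]꜀ₐₜ) = −(0.0592/2) log(0.00028/0.3) = −(0.0592/2)(-3.030) = +0.090 V.

+0.090 V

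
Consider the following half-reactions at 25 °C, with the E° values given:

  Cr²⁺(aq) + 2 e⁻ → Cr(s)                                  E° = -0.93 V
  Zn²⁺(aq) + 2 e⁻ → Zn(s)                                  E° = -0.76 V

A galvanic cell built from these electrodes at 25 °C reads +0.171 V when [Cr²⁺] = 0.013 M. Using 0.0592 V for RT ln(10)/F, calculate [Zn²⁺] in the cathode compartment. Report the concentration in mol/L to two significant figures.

Zn²⁺/Zn is the cathode, Cr²⁺/Cr the anode: E°cell = +0.17 V, n = 2.
Overall reaction: Zn²⁺(aq) + Cr(s) → Zn(s) + Cr²⁺(aq); Q = [Cr²⁺]^1/[Zn²⁺]^1.
From E = E° − (0.0592/n) log Q: log Q = (E° − E)·n/0.0592 = (+0.17 − (+0.171))·2/0.0592 = -0.0338.
So 1·log[Zn²⁺] = 1·log(0.013) − log Q = -1.8861 − (-0.0338) = -1.8523; [Zn²⁺] = 10^(-1.8523) ≈ 0.014 M.

0.014 M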